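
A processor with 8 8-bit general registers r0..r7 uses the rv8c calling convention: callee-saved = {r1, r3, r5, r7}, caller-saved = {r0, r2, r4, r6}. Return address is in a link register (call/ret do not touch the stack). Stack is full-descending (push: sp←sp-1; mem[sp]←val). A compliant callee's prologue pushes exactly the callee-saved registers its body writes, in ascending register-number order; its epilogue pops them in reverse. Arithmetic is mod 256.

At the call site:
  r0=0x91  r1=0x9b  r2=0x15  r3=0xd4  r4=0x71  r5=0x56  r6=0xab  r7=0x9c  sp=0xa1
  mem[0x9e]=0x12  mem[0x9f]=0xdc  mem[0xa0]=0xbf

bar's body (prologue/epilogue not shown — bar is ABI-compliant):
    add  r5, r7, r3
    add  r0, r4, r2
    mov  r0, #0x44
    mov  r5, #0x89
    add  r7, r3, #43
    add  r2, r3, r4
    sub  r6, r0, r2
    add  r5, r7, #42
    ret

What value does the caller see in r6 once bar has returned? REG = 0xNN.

prologue: push r5 -> mem[0xa0]=0x56, sp=0xa0
prologue: push r7 -> mem[0x9f]=0x9c, sp=0x9f
body[0] add  r5, r7, r3 -> r5=0x70
body[1] add  r0, r4, r2 -> r0=0x86
body[2] mov  r0, #0x44 -> r0=0x44
body[3] mov  r5, #0x89 -> r5=0x89
body[4] add  r7, r3, #43 -> r7=0xff
body[5] add  r2, r3, r4 -> r2=0x45
body[6] sub  r6, r0, r2 -> r6=0xff
body[7] add  r5, r7, #42 -> r5=0x29
epilogue: pop r7=0x9c, sp=0xa0
epilogue: pop r5=0x56, sp=0xa1
r6 is caller-saved -> body value

REG = 0xff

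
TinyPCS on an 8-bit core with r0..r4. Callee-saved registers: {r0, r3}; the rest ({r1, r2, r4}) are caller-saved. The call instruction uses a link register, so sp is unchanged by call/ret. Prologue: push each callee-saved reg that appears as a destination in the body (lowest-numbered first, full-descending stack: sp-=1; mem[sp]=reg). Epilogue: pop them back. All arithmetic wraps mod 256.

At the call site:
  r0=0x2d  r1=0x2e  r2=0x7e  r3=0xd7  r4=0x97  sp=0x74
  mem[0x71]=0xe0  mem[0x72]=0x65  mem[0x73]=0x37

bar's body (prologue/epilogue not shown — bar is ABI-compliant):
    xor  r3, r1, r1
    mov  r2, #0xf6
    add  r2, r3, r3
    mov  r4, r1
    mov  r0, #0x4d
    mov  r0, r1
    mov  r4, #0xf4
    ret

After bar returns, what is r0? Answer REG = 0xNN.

prologue: push r0 -> mem[0x73]=0x2d, sp=0x73
prologue: push r3 -> mem[0x72]=0xd7, sp=0x72
body[0] xor  r3, r1, r1 -> r3=0x00
body[1] mov  r2, #0xf6 -> r2=0xf6
body[2] add  r2, r3, r3 -> r2=0x00
body[3] mov  r4, r1 -> r4=0x2e
body[4] mov  r0, #0x4d -> r0=0x4d
body[5] mov  r0, r1 -> r0=0x2e
body[6] mov  r4, #0xf4 -> r4=0xf4
epilogue: pop r3=0xd7, sp=0x73
epilogue: pop r0=0x2d, sp=0x74
r0 is callee-saved -> restored

REG = 0x2d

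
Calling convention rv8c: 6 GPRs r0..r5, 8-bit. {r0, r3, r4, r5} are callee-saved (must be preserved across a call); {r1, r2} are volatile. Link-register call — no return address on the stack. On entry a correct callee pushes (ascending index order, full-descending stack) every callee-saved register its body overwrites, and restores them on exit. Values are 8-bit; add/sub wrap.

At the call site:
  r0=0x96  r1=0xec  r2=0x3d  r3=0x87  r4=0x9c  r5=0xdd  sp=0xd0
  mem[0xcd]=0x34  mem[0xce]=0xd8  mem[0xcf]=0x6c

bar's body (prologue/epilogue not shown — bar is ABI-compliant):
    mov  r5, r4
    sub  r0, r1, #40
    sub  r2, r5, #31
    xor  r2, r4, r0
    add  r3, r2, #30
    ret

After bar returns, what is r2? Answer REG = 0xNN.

REG = 0x58

prologue: push r0 -> mem[0xcf]=0x96, sp=0xcf
prologue: push r3 -> mem[0xce]=0x87, sp=0xce
prologue: push r5 -> mem[0xcd]=0xdd, sp=0xcd
body[0] mov  r5, r4 -> r5=0x9c
body[1] sub  r0, r1, #40 -> r0=0xc4
body[2] sub  r2, r5, #31 -> r2=0x7d
body[3] xor  r2, r4, r0 -> r2=0x58
body[4] add  r3, r2, #30 -> r3=0x76
epilogue: pop r5=0xdd, sp=0xce
epilogue: pop r3=0x87, sp=0xcf
epilogue: pop r0=0x96, sp=0xd0
r2 is caller-saved -> body value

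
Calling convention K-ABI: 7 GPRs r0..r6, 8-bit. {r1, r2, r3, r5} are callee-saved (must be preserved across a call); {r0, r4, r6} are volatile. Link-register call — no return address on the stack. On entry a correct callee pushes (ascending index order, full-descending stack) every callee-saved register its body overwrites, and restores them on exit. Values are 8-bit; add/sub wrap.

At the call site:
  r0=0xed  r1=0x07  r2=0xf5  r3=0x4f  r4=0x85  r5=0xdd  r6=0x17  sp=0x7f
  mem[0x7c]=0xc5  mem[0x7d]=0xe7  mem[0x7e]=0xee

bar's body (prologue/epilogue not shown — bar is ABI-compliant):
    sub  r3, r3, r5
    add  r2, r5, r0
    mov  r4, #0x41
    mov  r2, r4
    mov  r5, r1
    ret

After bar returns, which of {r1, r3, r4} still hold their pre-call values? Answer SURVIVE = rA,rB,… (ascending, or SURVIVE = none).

SURVIVE = r1,r3

prologue: push r2 -> mem[0x7e]=0xf5, sp=0x7e
prologue: push r3 -> mem[0x7d]=0x4f, sp=0x7d
prologue: push r5 -> mem[0x7c]=0xdd, sp=0x7c
body[0] sub  r3, r3, r5 -> r3=0x72
body[1] add  r2, r5, r0 -> r2=0xca
body[2] mov  r4, #0x41 -> r4=0x41
body[3] mov  r2, r4 -> r2=0x41
body[4] mov  r5, r1 -> r5=0x07
epilogue: pop r5=0xdd, sp=0x7d
epilogue: pop r3=0x4f, sp=0x7e
epilogue: pop r2=0xf5, sp=0x7f
r1: callee-saved, written=False
r3: callee-saved, written=True
r4: caller-saved, written=True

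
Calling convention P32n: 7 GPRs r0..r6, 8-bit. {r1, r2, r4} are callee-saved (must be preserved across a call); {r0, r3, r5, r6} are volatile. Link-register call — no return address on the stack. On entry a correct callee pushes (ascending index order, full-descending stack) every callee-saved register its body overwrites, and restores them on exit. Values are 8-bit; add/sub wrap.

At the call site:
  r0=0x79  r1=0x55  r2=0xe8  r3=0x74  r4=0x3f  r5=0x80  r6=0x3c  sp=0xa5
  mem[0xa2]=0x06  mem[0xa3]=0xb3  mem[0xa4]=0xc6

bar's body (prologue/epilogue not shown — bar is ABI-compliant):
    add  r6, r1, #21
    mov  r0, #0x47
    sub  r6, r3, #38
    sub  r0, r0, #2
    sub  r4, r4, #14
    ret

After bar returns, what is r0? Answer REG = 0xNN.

REG = 0x45

prologue: push r4 → mem[0xa4]=0x3f, sp=0xa4
body[0] add  r6, r1, #21 → r6=0x6a
body[1] mov  r0, #0x47 → r0=0x47
body[2] sub  r6, r3, #38 → r6=0x4e
body[3] sub  r0, r0, #2 → r0=0x45
body[4] sub  r4, r4, #14 → r4=0x31
epilogue: pop r4=0x3f, sp=0xa5
r0 is caller-saved → body value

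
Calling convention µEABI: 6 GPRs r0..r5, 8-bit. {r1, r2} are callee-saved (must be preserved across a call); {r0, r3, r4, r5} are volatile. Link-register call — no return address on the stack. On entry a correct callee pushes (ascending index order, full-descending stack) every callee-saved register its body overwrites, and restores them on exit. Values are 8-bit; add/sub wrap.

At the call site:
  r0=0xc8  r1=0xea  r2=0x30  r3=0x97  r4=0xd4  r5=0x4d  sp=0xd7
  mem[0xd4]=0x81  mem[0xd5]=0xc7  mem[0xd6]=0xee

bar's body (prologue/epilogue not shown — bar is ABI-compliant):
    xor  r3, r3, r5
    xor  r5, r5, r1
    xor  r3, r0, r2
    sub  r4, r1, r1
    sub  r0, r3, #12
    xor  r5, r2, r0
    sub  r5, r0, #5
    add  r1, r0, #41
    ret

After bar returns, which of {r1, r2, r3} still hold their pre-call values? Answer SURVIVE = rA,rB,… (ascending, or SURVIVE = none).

SURVIVE = r1,r2

prologue: push r1 -> mem[0xd6]=0xea, sp=0xd6
body[0] xor  r3, r3, r5 -> r3=0xda
body[1] xor  r5, r5, r1 -> r5=0xa7
body[2] xor  r3, r0, r2 -> r3=0xf8
body[3] sub  r4, r1, r1 -> r4=0x00
body[4] sub  r0, r3, #12 -> r0=0xec
body[5] xor  r5, r2, r0 -> r5=0xdc
body[6] sub  r5, r0, #5 -> r5=0xe7
body[7] add  r1, r0, #41 -> r1=0x15
epilogue: pop r1=0xea, sp=0xd7
r1: callee-saved, written=True
r2: callee-saved, written=False
r3: caller-saved, written=True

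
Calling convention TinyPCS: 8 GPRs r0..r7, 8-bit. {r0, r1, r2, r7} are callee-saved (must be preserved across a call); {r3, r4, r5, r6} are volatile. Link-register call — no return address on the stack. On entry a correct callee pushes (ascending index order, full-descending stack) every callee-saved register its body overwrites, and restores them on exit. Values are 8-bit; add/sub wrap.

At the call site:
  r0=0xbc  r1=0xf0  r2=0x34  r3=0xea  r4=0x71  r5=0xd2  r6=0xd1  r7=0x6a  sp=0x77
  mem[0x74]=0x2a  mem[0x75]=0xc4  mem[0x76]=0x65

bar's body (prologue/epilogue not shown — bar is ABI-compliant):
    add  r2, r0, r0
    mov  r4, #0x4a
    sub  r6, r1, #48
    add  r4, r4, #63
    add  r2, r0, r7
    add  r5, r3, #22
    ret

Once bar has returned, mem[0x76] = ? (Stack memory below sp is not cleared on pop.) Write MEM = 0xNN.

prologue: push r2 → mem[0x76]=0x34, sp=0x76
body[0] add  r2, r0, r0 → r2=0x78
body[1] mov  r4, #0x4a → r4=0x4a
body[2] sub  r6, r1, #48 → r6=0xc0
body[3] add  r4, r4, #63 → r4=0x89
body[4] add  r2, r0, r7 → r2=0x26
body[5] add  r5, r3, #22 → r5=0x00
epilogue: pop r2=0x34, sp=0x77
prologue pushed ['r2'] at ['0x76']

MEM = 0x34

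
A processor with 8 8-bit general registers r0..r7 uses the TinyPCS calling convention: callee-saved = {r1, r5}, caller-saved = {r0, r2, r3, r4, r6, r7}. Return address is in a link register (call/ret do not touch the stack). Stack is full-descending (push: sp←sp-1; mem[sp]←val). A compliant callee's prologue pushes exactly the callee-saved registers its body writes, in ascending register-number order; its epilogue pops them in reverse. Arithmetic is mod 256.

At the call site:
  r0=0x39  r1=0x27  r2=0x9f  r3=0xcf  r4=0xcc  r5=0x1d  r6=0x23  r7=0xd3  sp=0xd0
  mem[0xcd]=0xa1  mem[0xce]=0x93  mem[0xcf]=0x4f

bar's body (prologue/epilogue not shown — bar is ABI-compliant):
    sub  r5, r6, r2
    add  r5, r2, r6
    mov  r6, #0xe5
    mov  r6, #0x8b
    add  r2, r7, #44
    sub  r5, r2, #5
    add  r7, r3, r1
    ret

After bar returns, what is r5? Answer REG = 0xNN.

REG = 0x1d

prologue: push r5 → mem[0xcf]=0x1d, sp=0xcf
body[0] sub  r5, r6, r2 → r5=0x84
body[1] add  r5, r2, r6 → r5=0xc2
body[2] mov  r6, #0xe5 → r6=0xe5
body[3] mov  r6, #0x8b → r6=0x8b
body[4] add  r2, r7, #44 → r2=0xff
body[5] sub  r5, r2, #5 → r5=0xfa
body[6] add  r7, r3, r1 → r7=0xf6
epilogue: pop r5=0x1d, sp=0xd0
r5 is callee-saved → restored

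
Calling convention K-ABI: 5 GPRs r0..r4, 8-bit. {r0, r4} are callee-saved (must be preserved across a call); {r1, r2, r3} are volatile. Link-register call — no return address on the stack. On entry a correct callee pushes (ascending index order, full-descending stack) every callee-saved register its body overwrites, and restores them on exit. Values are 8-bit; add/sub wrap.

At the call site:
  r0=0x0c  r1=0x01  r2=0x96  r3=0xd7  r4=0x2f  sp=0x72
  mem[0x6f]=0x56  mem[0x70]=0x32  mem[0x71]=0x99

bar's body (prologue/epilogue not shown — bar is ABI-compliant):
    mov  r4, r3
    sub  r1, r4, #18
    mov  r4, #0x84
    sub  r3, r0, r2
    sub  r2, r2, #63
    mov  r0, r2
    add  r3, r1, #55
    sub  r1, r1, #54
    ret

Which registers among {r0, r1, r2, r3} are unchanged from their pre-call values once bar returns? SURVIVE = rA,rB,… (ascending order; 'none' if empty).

SURVIVE = r0

prologue: push r0 -> mem[0x71]=0x0c, sp=0x71
prologue: push r4 -> mem[0x70]=0x2f, sp=0x70
body[0] mov  r4, r3 -> r4=0xd7
body[1] sub  r1, r4, #18 -> r1=0xc5
body[2] mov  r4, #0x84 -> r4=0x84
body[3] sub  r3, r0, r2 -> r3=0x76
body[4] sub  r2, r2, #63 -> r2=0x57
body[5] mov  r0, r2 -> r0=0x57
body[6] add  r3, r1, #55 -> r3=0xfc
body[7] sub  r1, r1, #54 -> r1=0x8f
epilogue: pop r4=0x2f, sp=0x71
epilogue: pop r0=0x0c, sp=0x72
r0: callee-saved, written=True
r1: caller-saved, written=True
r2: caller-saved, written=True
r3: caller-saved, written=True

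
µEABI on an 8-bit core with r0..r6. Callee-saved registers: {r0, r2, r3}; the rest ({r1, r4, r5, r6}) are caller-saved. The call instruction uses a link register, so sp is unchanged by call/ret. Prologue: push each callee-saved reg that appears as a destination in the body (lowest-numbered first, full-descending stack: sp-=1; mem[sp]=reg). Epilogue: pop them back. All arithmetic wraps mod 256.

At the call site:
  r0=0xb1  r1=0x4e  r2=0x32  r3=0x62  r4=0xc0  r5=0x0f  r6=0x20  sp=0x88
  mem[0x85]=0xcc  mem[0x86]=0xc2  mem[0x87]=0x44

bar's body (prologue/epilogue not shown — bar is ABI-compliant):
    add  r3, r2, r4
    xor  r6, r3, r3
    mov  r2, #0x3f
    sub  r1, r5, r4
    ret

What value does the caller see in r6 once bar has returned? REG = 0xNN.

REG = 0x00

prologue: push r2 → mem[0x87]=0x32, sp=0x87
prologue: push r3 → mem[0x86]=0x62, sp=0x86
body[0] add  r3, r2, r4 → r3=0xf2
body[1] xor  r6, r3, r3 → r6=0x00
body[2] mov  r2, #0x3f → r2=0x3f
body[3] sub  r1, r5, r4 → r1=0x4f
epilogue: pop r3=0x62, sp=0x87
epilogue: pop r2=0x32, sp=0x88
r6 is caller-saved → body value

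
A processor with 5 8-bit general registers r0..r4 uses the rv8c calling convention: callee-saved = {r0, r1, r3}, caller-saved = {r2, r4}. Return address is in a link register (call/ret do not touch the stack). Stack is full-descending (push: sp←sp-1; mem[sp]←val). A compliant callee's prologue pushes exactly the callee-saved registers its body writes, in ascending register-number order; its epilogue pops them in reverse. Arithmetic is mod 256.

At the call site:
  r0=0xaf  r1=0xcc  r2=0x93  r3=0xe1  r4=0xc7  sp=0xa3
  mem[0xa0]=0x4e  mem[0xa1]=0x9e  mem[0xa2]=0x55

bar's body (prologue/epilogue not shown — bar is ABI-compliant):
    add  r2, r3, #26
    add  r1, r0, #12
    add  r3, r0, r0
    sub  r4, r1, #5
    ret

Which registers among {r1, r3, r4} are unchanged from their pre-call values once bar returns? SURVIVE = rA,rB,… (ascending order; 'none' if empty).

SURVIVE = r1,r3

prologue: push r1 -> mem[0xa2]=0xcc, sp=0xa2
prologue: push r3 -> mem[0xa1]=0xe1, sp=0xa1
body[0] add  r2, r3, #26 -> r2=0xfb
body[1] add  r1, r0, #12 -> r1=0xbb
body[2] add  r3, r0, r0 -> r3=0x5e
body[3] sub  r4, r1, #5 -> r4=0xb6
epilogue: pop r3=0xe1, sp=0xa2
epilogue: pop r1=0xcc, sp=0xa3
r1: callee-saved, written=True
r3: callee-saved, written=True
r4: caller-saved, written=True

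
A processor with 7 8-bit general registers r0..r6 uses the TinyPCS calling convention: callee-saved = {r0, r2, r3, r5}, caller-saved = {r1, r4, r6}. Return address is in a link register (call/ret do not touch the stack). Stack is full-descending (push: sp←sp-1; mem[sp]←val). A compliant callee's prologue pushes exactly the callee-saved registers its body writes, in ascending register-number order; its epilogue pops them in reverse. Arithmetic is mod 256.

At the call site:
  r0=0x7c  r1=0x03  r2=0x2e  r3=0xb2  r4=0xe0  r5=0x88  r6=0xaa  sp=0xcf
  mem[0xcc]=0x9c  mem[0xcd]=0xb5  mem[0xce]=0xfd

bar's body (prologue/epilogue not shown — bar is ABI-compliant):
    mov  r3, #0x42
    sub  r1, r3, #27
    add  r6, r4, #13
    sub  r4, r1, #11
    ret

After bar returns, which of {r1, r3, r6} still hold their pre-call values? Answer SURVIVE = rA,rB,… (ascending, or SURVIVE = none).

prologue: push r3 -> mem[0xce]=0xb2, sp=0xce
body[0] mov  r3, #0x42 -> r3=0x42
body[1] sub  r1, r3, #27 -> r1=0x27
body[2] add  r6, r4, #13 -> r6=0xed
body[3] sub  r4, r1, #11 -> r4=0x1c
epilogue: pop r3=0xb2, sp=0xcf
r1: caller-saved, written=True
r3: callee-saved, written=True
r6: caller-saved, written=True

SURVIVE = r3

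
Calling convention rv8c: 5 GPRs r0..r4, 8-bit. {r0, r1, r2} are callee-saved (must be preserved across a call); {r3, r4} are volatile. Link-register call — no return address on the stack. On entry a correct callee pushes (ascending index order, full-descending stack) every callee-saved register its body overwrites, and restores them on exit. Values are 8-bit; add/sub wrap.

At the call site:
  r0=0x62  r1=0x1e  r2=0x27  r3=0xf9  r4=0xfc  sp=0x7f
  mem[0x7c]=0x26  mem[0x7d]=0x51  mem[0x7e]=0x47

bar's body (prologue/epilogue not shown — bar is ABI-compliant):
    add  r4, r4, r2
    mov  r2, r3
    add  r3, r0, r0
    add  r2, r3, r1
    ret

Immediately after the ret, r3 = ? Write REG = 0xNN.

REG = 0xc4

prologue: push r2 → mem[0x7e]=0x27, sp=0x7e
body[0] add  r4, r4, r2 → r4=0x23
body[1] mov  r2, r3 → r2=0xf9
body[2] add  r3, r0, r0 → r3=0xc4
body[3] add  r2, r3, r1 → r2=0xe2
epilogue: pop r2=0x27, sp=0x7f
r3 is caller-saved → body value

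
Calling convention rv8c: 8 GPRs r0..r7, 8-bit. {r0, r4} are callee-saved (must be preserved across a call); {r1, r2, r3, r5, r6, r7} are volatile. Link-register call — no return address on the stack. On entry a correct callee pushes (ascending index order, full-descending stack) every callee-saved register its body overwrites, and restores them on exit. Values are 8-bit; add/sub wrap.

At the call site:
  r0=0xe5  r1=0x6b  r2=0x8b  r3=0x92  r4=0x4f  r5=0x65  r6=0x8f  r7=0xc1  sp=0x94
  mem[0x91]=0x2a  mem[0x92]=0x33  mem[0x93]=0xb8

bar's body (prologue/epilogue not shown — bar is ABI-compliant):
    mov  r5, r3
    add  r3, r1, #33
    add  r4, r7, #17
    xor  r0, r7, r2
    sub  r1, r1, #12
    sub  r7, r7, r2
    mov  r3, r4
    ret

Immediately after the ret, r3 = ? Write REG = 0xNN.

prologue: push r0 -> mem[0x93]=0xe5, sp=0x93
prologue: push r4 -> mem[0x92]=0x4f, sp=0x92
body[0] mov  r5, r3 -> r5=0x92
body[1] add  r3, r1, #33 -> r3=0x8c
body[2] add  r4, r7, #17 -> r4=0xd2
body[3] xor  r0, r7, r2 -> r0=0x4a
body[4] sub  r1, r1, #12 -> r1=0x5f
body[5] sub  r7, r7, r2 -> r7=0x36
body[6] mov  r3, r4 -> r3=0xd2
epilogue: pop r4=0x4f, sp=0x93
epilogue: pop r0=0xe5, sp=0x94
r3 is caller-saved -> body value

REG = 0xd2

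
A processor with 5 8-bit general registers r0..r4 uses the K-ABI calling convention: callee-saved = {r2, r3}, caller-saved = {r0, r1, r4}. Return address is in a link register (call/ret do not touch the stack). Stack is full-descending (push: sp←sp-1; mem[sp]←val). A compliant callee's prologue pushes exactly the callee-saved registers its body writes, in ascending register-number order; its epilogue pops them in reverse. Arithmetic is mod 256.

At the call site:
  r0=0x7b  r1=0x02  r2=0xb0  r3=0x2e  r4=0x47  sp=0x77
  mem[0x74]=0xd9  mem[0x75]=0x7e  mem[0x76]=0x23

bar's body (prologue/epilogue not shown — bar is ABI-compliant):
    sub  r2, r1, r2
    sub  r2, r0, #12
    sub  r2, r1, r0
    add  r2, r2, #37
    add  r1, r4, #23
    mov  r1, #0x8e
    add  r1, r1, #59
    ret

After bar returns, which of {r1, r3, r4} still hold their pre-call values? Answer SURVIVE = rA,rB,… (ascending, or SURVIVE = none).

SURVIVE = r3,r4

prologue: push r2 → mem[0x76]=0xb0, sp=0x76
body[0] sub  r2, r1, r2 → r2=0x52
body[1] sub  r2, r0, #12 → r2=0x6f
body[2] sub  r2, r1, r0 → r2=0x87
body[3] add  r2, r2, #37 → r2=0xac
body[4] add  r1, r4, #23 → r1=0x5e
body[5] mov  r1, #0x8e → r1=0x8e
body[6] add  r1, r1, #59 → r1=0xc9
epilogue: pop r2=0xb0, sp=0x77
r1: caller-saved, written=True
r3: callee-saved, written=False
r4: caller-saved, written=False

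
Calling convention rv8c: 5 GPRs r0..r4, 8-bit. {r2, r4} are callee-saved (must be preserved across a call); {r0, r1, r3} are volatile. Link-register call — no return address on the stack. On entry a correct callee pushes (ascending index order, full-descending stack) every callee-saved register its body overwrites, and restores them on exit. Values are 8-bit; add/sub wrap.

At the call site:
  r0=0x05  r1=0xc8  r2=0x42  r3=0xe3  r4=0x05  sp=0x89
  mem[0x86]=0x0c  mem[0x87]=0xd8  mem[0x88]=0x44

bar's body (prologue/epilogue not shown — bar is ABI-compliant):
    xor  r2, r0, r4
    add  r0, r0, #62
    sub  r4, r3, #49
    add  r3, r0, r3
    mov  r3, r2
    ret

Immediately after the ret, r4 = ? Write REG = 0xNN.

REG = 0x05

prologue: push r2 → mem[0x88]=0x42, sp=0x88
prologue: push r4 → mem[0x87]=0x05, sp=0x87
body[0] xor  r2, r0, r4 → r2=0x00
body[1] add  r0, r0, #62 → r0=0x43
body[2] sub  r4, r3, #49 → r4=0xb2
body[3] add  r3, r0, r3 → r3=0x26
body[4] mov  r3, r2 → r3=0x00
epilogue: pop r4=0x05, sp=0x88
epilogue: pop r2=0x42, sp=0x89
r4 is callee-saved → restored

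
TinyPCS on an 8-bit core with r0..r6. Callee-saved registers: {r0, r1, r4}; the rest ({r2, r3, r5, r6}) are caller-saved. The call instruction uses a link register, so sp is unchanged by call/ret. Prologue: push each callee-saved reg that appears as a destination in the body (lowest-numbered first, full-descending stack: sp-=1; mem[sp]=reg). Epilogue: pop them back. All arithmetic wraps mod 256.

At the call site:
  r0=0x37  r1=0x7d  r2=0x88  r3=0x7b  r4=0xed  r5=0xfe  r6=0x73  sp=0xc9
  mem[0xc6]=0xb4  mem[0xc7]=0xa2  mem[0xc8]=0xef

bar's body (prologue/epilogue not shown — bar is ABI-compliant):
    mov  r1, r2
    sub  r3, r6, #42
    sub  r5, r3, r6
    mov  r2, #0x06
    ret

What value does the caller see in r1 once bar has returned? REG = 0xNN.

prologue: push r1 -> mem[0xc8]=0x7d, sp=0xc8
body[0] mov  r1, r2 -> r1=0x88
body[1] sub  r3, r6, #42 -> r3=0x49
body[2] sub  r5, r3, r6 -> r5=0xd6
body[3] mov  r2, #0x06 -> r2=0x06
epilogue: pop r1=0x7d, sp=0xc9
r1 is callee-saved -> restored

REG = 0x7d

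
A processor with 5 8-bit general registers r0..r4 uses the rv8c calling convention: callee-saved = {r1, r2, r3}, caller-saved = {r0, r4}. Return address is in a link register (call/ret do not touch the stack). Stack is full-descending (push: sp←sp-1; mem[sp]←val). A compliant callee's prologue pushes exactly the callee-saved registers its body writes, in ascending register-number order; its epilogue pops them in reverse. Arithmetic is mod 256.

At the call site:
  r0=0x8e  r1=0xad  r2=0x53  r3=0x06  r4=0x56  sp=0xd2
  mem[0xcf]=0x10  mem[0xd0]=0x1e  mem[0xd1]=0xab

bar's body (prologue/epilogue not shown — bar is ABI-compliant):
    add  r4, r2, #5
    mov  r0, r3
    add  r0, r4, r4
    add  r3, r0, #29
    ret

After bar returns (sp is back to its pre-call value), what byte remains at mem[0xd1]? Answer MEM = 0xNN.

prologue: push r3 -> mem[0xd1]=0x06, sp=0xd1
body[0] add  r4, r2, #5 -> r4=0x58
body[1] mov  r0, r3 -> r0=0x06
body[2] add  r0, r4, r4 -> r0=0xb0
body[3] add  r3, r0, #29 -> r3=0xcd
epilogue: pop r3=0x06, sp=0xd2
prologue pushed ['r3'] at ['0xd1']

MEM = 0x06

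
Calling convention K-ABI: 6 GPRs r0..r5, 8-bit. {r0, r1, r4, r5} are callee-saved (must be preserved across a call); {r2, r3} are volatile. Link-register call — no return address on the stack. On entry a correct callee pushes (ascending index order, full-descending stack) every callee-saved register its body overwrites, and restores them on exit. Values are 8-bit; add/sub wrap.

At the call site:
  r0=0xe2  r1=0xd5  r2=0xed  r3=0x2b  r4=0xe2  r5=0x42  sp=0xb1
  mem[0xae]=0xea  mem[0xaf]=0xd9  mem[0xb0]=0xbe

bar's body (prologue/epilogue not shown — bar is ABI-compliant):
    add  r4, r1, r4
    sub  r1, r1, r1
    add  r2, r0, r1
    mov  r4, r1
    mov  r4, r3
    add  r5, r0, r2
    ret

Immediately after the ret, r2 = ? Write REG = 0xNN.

prologue: push r1 → mem[0xb0]=0xd5, sp=0xb0
prologue: push r4 → mem[0xaf]=0xe2, sp=0xaf
prologue: push r5 → mem[0xae]=0x42, sp=0xae
body[0] add  r4, r1, r4 → r4=0xb7
body[1] sub  r1, r1, r1 → r1=0x00
body[2] add  r2, r0, r1 → r2=0xe2
body[3] mov  r4, r1 → r4=0x00
body[4] mov  r4, r3 → r4=0x2b
body[5] add  r5, r0, r2 → r5=0xc4
epilogue: pop r5=0x42, sp=0xaf
epilogue: pop r4=0xe2, sp=0xb0
epilogue: pop r1=0xd5, sp=0xb1
r2 is caller-saved → body value

REG = 0xe2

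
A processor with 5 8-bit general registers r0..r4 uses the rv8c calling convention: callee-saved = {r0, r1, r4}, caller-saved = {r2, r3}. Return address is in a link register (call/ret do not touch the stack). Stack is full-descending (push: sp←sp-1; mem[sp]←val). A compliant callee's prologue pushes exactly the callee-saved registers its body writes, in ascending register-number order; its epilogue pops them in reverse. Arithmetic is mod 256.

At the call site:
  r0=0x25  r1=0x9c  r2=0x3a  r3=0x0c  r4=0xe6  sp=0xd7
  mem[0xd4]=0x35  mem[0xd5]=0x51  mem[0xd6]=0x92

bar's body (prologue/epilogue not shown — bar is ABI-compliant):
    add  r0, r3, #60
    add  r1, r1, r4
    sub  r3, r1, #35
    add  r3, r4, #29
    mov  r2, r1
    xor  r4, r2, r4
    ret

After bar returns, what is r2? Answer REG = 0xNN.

REG = 0x82

prologue: push r0 → mem[0xd6]=0x25, sp=0xd6
prologue: push r1 → mem[0xd5]=0x9c, sp=0xd5
prologue: push r4 → mem[0xd4]=0xe6, sp=0xd4
body[0] add  r0, r3, #60 → r0=0x48
body[1] add  r1, r1, r4 → r1=0x82
body[2] sub  r3, r1, #35 → r3=0x5f
body[3] add  r3, r4, #29 → r3=0x03
body[4] mov  r2, r1 → r2=0x82
body[5] xor  r4, r2, r4 → r4=0x64
epilogue: pop r4=0xe6, sp=0xd5
epilogue: pop r1=0x9c, sp=0xd6
epilogue: pop r0=0x25, sp=0xd7
r2 is caller-saved → body value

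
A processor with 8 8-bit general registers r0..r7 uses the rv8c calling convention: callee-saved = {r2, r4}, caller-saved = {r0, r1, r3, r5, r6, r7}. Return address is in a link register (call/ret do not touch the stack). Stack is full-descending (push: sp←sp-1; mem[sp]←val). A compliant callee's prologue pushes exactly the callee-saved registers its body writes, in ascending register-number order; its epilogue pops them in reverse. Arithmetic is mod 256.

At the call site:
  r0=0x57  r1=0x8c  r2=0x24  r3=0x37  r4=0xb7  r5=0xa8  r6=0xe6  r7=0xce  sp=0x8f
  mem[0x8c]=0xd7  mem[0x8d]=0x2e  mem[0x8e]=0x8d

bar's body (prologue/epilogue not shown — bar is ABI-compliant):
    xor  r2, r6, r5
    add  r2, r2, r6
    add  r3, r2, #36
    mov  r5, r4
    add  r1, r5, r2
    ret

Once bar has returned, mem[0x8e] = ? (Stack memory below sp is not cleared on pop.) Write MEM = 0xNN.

MEM = 0x24

prologue: push r2 → mem[0x8e]=0x24, sp=0x8e
body[0] xor  r2, r6, r5 → r2=0x4e
body[1] add  r2, r2, r6 → r2=0x34
body[2] add  r3, r2, #36 → r3=0x58
body[3] mov  r5, r4 → r5=0xb7
body[4] add  r1, r5, r2 → r1=0xeb
epilogue: pop r2=0x24, sp=0x8f
prologue pushed ['r2'] at ['0x8e']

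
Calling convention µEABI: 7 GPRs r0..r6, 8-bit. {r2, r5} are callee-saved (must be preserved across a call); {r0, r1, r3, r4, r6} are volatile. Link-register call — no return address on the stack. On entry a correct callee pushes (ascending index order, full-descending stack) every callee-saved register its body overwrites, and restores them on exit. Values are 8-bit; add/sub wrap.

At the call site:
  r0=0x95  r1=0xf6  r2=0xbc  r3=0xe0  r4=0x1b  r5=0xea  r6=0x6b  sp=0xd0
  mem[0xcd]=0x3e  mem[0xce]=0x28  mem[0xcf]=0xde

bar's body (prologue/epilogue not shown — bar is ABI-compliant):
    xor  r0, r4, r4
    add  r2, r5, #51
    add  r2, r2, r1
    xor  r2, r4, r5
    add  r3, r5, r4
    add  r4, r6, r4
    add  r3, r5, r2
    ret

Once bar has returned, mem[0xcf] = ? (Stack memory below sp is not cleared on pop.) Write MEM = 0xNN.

MEM = 0xbc

prologue: push r2 → mem[0xcf]=0xbc, sp=0xcf
body[0] xor  r0, r4, r4 → r0=0x00
body[1] add  r2, r5, #51 → r2=0x1d
body[2] add  r2, r2, r1 → r2=0x13
body[3] xor  r2, r4, r5 → r2=0xf1
body[4] add  r3, r5, r4 → r3=0x05
body[5] add  r4, r6, r4 → r4=0x86
body[6] add  r3, r5, r2 → r3=0xdb
epilogue: pop r2=0xbc, sp=0xd0
prologue pushed ['r2'] at ['0xcf']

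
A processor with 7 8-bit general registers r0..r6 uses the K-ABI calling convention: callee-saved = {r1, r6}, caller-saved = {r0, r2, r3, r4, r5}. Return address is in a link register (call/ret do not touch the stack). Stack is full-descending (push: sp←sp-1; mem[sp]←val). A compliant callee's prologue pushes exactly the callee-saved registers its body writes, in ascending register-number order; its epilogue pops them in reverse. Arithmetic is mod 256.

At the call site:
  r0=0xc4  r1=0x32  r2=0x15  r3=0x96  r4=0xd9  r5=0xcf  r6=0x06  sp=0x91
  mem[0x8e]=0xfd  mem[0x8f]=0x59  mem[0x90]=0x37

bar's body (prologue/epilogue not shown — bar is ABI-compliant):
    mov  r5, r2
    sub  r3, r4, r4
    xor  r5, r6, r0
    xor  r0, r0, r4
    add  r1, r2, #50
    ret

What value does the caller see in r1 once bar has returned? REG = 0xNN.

prologue: push r1 → mem[0x90]=0x32, sp=0x90
body[0] mov  r5, r2 → r5=0x15
body[1] sub  r3, r4, r4 → r3=0x00
body[2] xor  r5, r6, r0 → r5=0xc2
body[3] xor  r0, r0, r4 → r0=0x1d
body[4] add  r1, r2, #50 → r1=0x47
epilogue: pop r1=0x32, sp=0x91
r1 is callee-saved → restored

REG = 0x32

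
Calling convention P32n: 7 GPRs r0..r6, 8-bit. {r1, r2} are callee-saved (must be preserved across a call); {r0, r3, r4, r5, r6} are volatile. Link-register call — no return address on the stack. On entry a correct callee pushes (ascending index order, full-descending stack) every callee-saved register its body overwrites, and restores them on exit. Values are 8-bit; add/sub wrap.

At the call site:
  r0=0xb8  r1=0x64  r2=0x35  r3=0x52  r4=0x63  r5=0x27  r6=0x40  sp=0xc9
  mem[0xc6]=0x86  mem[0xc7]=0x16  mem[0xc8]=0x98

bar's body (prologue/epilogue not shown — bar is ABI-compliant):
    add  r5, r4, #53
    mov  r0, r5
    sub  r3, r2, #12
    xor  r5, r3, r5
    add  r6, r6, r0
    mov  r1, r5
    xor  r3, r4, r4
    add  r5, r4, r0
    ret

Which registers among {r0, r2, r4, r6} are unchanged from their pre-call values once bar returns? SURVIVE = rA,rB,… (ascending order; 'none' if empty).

prologue: push r1 → mem[0xc8]=0x64, sp=0xc8
body[0] add  r5, r4, #53 → r5=0x98
body[1] mov  r0, r5 → r0=0x98
body[2] sub  r3, r2, #12 → r3=0x29
body[3] xor  r5, r3, r5 → r5=0xb1
body[4] add  r6, r6, r0 → r6=0xd8
body[5] mov  r1, r5 → r1=0xb1
body[6] xor  r3, r4, r4 → r3=0x00
body[7] add  r5, r4, r0 → r5=0xfb
epilogue: pop r1=0x64, sp=0xc9
r0: caller-saved, written=True
r2: callee-saved, written=False
r4: caller-saved, written=False
r6: caller-saved, written=True

SURVIVE = r2,r4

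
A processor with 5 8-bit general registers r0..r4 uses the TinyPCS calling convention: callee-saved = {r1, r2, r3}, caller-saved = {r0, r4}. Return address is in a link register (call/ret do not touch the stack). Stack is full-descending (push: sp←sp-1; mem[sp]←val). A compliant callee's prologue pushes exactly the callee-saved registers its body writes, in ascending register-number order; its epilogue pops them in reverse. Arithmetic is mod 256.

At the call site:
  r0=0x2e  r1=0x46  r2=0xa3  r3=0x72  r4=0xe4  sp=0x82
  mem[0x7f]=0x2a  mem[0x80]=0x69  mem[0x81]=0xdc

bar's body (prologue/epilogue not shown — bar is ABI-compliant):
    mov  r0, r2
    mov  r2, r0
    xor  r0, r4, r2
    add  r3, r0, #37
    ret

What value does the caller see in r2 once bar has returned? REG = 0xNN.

REG = 0xa3

prologue: push r2 → mem[0x81]=0xa3, sp=0x81
prologue: push r3 → mem[0x80]=0x72, sp=0x80
body[0] mov  r0, r2 → r0=0xa3
body[1] mov  r2, r0 → r2=0xa3
body[2] xor  r0, r4, r2 → r0=0x47
body[3] add  r3, r0, #37 → r3=0x6c
epilogue: pop r3=0x72, sp=0x81
epilogue: pop r2=0xa3, sp=0x82
r2 is callee-saved → restored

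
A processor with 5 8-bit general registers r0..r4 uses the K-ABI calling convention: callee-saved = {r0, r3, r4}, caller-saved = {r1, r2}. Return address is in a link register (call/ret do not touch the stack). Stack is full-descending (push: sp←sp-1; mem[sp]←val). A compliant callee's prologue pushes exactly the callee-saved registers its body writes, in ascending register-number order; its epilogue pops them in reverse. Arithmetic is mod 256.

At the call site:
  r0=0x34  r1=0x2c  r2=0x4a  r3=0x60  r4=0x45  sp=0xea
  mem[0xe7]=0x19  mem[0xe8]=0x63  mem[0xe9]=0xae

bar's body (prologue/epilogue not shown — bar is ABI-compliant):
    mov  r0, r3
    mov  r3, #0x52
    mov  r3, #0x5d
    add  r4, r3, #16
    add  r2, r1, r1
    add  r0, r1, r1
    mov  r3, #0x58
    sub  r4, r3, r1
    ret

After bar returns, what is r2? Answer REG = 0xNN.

REG = 0x58

prologue: push r0 -> mem[0xe9]=0x34, sp=0xe9
prologue: push r3 -> mem[0xe8]=0x60, sp=0xe8
prologue: push r4 -> mem[0xe7]=0x45, sp=0xe7
body[0] mov  r0, r3 -> r0=0x60
body[1] mov  r3, #0x52 -> r3=0x52
body[2] mov  r3, #0x5d -> r3=0x5d
body[3] add  r4, r3, #16 -> r4=0x6d
body[4] add  r2, r1, r1 -> r2=0x58
body[5] add  r0, r1, r1 -> r0=0x58
body[6] mov  r3, #0x58 -> r3=0x58
body[7] sub  r4, r3, r1 -> r4=0x2c
epilogue: pop r4=0x45, sp=0xe8
epilogue: pop r3=0x60, sp=0xe9
epilogue: pop r0=0x34, sp=0xea
r2 is caller-saved -> body value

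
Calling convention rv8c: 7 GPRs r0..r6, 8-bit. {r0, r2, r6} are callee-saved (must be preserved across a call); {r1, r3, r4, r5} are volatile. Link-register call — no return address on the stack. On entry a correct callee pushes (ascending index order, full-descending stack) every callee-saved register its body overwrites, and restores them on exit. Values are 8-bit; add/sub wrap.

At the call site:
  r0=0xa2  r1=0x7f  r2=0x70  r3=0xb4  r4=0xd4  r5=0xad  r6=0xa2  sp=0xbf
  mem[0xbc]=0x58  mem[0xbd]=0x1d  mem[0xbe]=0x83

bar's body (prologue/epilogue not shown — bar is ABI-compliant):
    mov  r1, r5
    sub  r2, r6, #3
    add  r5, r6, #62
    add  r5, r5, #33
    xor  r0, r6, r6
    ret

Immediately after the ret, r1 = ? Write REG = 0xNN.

prologue: push r0 → mem[0xbe]=0xa2, sp=0xbe
prologue: push r2 → mem[0xbd]=0x70, sp=0xbd
body[0] mov  r1, r5 → r1=0xad
body[1] sub  r2, r6, #3 → r2=0x9f
body[2] add  r5, r6, #62 → r5=0xe0
body[3] add  r5, r5, #33 → r5=0x01
body[4] xor  r0, r6, r6 → r0=0x00
epilogue: pop r2=0x70, sp=0xbe
epilogue: pop r0=0xa2, sp=0xbf
r1 is caller-saved → body value

REG = 0xad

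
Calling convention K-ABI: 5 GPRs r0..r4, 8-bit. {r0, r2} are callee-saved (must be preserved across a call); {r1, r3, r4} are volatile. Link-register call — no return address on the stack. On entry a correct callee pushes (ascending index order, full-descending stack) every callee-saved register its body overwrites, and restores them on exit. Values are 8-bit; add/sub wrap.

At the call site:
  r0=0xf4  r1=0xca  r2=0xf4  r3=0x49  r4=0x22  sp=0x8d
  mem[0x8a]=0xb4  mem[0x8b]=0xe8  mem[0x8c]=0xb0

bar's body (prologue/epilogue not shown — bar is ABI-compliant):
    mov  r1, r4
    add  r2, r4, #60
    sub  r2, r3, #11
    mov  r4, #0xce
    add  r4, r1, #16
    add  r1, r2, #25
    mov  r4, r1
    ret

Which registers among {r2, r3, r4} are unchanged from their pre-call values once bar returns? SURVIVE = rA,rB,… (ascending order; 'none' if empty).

prologue: push r2 → mem[0x8c]=0xf4, sp=0x8c
body[0] mov  r1, r4 → r1=0x22
body[1] add  r2, r4, #60 → r2=0x5e
body[2] sub  r2, r3, #11 → r2=0x3e
body[3] mov  r4, #0xce → r4=0xce
body[4] add  r4, r1, #16 → r4=0x32
body[5] add  r1, r2, #25 → r1=0x57
body[6] mov  r4, r1 → r4=0x57
epilogue: pop r2=0xf4, sp=0x8d
r2: callee-saved, written=True
r3: caller-saved, written=False
r4: caller-saved, written=True

SURVIVE = r2,r3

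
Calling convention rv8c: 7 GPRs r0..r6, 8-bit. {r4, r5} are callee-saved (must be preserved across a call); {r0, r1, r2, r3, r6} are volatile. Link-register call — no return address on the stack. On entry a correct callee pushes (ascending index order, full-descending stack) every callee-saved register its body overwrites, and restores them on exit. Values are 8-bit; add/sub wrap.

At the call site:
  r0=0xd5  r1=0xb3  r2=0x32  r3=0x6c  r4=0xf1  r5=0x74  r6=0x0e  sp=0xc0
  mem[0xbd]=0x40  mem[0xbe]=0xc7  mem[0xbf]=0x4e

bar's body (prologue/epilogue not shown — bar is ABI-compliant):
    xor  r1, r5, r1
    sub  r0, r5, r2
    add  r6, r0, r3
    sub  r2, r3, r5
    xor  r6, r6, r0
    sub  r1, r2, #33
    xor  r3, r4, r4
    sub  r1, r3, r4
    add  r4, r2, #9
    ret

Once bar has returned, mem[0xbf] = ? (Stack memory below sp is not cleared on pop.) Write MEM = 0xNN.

MEM = 0xf1

prologue: push r4 -> mem[0xbf]=0xf1, sp=0xbf
body[0] xor  r1, r5, r1 -> r1=0xc7
body[1] sub  r0, r5, r2 -> r0=0x42
body[2] add  r6, r0, r3 -> r6=0xae
body[3] sub  r2, r3, r5 -> r2=0xf8
body[4] xor  r6, r6, r0 -> r6=0xec
body[5] sub  r1, r2, #33 -> r1=0xd7
body[6] xor  r3, r4, r4 -> r3=0x00
body[7] sub  r1, r3, r4 -> r1=0x0f
body[8] add  r4, r2, #9 -> r4=0x01
epilogue: pop r4=0xf1, sp=0xc0
prologue pushed ['r4'] at ['0xbf']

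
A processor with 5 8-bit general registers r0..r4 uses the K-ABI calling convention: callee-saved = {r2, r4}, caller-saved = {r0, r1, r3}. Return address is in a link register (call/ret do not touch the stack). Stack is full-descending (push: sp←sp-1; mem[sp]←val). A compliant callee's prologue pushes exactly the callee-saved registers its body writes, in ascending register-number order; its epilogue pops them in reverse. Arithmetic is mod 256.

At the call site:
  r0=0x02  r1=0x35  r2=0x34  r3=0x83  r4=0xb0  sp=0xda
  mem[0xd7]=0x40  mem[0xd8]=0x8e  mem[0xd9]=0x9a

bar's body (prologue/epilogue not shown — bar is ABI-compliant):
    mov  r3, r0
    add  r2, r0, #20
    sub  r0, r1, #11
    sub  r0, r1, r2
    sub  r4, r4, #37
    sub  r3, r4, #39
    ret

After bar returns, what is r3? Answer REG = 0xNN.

REG = 0x64

prologue: push r2 -> mem[0xd9]=0x34, sp=0xd9
prologue: push r4 -> mem[0xd8]=0xb0, sp=0xd8
body[0] mov  r3, r0 -> r3=0x02
body[1] add  r2, r0, #20 -> r2=0x16
body[2] sub  r0, r1, #11 -> r0=0x2a
body[3] sub  r0, r1, r2 -> r0=0x1f
body[4] sub  r4, r4, #37 -> r4=0x8b
body[5] sub  r3, r4, #39 -> r3=0x64
epilogue: pop r4=0xb0, sp=0xd9
epilogue: pop r2=0x34, sp=0xda
r3 is caller-saved -> body value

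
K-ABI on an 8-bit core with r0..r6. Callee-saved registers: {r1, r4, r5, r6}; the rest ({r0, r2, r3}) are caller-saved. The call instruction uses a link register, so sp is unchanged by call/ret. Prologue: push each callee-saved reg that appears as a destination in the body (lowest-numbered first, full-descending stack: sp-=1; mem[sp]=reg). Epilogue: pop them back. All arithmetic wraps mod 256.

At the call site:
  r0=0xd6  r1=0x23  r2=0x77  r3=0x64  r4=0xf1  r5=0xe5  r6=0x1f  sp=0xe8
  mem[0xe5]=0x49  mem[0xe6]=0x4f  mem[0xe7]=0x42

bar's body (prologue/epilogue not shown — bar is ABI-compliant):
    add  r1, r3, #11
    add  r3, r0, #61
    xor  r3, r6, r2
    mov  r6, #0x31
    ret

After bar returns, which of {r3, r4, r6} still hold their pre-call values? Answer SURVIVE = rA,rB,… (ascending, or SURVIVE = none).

prologue: push r1 -> mem[0xe7]=0x23, sp=0xe7
prologue: push r6 -> mem[0xe6]=0x1f, sp=0xe6
body[0] add  r1, r3, #11 -> r1=0x6f
body[1] add  r3, r0, #61 -> r3=0x13
body[2] xor  r3, r6, r2 -> r3=0x68
body[3] mov  r6, #0x31 -> r6=0x31
epilogue: pop r6=0x1f, sp=0xe7
epilogue: pop r1=0x23, sp=0xe8
r3: caller-saved, written=True
r4: callee-saved, written=False
r6: callee-saved, written=True

SURVIVE = r4,r6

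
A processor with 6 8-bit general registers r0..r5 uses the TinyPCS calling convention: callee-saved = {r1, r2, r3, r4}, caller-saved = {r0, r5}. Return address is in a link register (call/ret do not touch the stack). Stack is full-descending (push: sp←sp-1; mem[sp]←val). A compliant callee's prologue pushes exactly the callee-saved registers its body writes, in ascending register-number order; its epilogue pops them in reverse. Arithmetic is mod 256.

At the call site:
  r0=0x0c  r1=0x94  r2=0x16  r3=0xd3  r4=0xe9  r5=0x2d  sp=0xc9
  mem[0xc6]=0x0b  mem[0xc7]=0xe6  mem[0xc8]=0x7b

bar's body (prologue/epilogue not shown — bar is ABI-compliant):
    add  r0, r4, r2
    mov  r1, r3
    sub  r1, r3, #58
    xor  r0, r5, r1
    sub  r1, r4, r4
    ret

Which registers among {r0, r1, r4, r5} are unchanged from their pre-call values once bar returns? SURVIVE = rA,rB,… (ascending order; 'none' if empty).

SURVIVE = r1,r4,r5

prologue: push r1 -> mem[0xc8]=0x94, sp=0xc8
body[0] add  r0, r4, r2 -> r0=0xff
body[1] mov  r1, r3 -> r1=0xd3
body[2] sub  r1, r3, #58 -> r1=0x99
body[3] xor  r0, r5, r1 -> r0=0xb4
body[4] sub  r1, r4, r4 -> r1=0x00
epilogue: pop r1=0x94, sp=0xc9
r0: caller-saved, written=True
r1: callee-saved, written=True
r4: callee-saved, written=False
r5: caller-saved, written=False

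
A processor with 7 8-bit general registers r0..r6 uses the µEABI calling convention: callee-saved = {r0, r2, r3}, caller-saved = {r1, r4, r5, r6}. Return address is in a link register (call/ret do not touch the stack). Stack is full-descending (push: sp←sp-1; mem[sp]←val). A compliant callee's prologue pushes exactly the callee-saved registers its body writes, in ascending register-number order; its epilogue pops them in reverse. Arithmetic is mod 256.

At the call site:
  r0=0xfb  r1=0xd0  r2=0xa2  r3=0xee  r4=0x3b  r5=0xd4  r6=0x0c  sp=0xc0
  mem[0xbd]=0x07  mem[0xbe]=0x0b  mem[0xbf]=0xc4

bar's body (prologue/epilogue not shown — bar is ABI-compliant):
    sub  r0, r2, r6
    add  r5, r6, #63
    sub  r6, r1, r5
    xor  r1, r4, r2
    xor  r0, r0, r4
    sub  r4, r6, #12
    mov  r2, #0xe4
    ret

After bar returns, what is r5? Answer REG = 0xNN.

REG = 0x4b

prologue: push r0 -> mem[0xbf]=0xfb, sp=0xbf
prologue: push r2 -> mem[0xbe]=0xa2, sp=0xbe
body[0] sub  r0, r2, r6 -> r0=0x96
body[1] add  r5, r6, #63 -> r5=0x4b
body[2] sub  r6, r1, r5 -> r6=0x85
body[3] xor  r1, r4, r2 -> r1=0x99
body[4] xor  r0, r0, r4 -> r0=0xad
body[5] sub  r4, r6, #12 -> r4=0x79
body[6] mov  r2, #0xe4 -> r2=0xe4
epilogue: pop r2=0xa2, sp=0xbf
epilogue: pop r0=0xfb, sp=0xc0
r5 is caller-saved -> body value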